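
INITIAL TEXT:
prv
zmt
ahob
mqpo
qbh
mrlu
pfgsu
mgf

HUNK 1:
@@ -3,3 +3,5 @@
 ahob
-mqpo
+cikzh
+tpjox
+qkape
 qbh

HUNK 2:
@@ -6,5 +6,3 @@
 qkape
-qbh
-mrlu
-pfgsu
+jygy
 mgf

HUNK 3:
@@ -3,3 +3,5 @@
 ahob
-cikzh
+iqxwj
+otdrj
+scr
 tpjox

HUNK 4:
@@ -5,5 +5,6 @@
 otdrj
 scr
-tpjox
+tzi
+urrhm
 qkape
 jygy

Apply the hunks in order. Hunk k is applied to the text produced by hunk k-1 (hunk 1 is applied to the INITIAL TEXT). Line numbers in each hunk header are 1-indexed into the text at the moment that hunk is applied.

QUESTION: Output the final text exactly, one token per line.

Answer: prv
zmt
ahob
iqxwj
otdrj
scr
tzi
urrhm
qkape
jygy
mgf

Derivation:
Hunk 1: at line 3 remove [mqpo] add [cikzh,tpjox,qkape] -> 10 lines: prv zmt ahob cikzh tpjox qkape qbh mrlu pfgsu mgf
Hunk 2: at line 6 remove [qbh,mrlu,pfgsu] add [jygy] -> 8 lines: prv zmt ahob cikzh tpjox qkape jygy mgf
Hunk 3: at line 3 remove [cikzh] add [iqxwj,otdrj,scr] -> 10 lines: prv zmt ahob iqxwj otdrj scr tpjox qkape jygy mgf
Hunk 4: at line 5 remove [tpjox] add [tzi,urrhm] -> 11 lines: prv zmt ahob iqxwj otdrj scr tzi urrhm qkape jygy mgf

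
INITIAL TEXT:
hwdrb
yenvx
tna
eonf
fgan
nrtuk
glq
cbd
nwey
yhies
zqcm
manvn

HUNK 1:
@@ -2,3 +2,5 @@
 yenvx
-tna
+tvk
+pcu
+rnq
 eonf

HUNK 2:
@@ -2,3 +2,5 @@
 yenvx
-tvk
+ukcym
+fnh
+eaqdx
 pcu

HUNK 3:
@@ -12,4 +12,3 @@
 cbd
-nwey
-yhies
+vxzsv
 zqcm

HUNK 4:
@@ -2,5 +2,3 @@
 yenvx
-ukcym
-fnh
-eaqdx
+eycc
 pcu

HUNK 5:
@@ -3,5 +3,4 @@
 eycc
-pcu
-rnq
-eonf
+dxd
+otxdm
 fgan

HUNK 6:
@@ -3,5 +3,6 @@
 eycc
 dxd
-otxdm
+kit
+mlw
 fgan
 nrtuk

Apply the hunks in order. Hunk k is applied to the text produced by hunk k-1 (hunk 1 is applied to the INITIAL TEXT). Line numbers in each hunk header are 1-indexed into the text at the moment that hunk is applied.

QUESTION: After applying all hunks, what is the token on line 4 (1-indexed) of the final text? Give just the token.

Hunk 1: at line 2 remove [tna] add [tvk,pcu,rnq] -> 14 lines: hwdrb yenvx tvk pcu rnq eonf fgan nrtuk glq cbd nwey yhies zqcm manvn
Hunk 2: at line 2 remove [tvk] add [ukcym,fnh,eaqdx] -> 16 lines: hwdrb yenvx ukcym fnh eaqdx pcu rnq eonf fgan nrtuk glq cbd nwey yhies zqcm manvn
Hunk 3: at line 12 remove [nwey,yhies] add [vxzsv] -> 15 lines: hwdrb yenvx ukcym fnh eaqdx pcu rnq eonf fgan nrtuk glq cbd vxzsv zqcm manvn
Hunk 4: at line 2 remove [ukcym,fnh,eaqdx] add [eycc] -> 13 lines: hwdrb yenvx eycc pcu rnq eonf fgan nrtuk glq cbd vxzsv zqcm manvn
Hunk 5: at line 3 remove [pcu,rnq,eonf] add [dxd,otxdm] -> 12 lines: hwdrb yenvx eycc dxd otxdm fgan nrtuk glq cbd vxzsv zqcm manvn
Hunk 6: at line 3 remove [otxdm] add [kit,mlw] -> 13 lines: hwdrb yenvx eycc dxd kit mlw fgan nrtuk glq cbd vxzsv zqcm manvn
Final line 4: dxd

Answer: dxd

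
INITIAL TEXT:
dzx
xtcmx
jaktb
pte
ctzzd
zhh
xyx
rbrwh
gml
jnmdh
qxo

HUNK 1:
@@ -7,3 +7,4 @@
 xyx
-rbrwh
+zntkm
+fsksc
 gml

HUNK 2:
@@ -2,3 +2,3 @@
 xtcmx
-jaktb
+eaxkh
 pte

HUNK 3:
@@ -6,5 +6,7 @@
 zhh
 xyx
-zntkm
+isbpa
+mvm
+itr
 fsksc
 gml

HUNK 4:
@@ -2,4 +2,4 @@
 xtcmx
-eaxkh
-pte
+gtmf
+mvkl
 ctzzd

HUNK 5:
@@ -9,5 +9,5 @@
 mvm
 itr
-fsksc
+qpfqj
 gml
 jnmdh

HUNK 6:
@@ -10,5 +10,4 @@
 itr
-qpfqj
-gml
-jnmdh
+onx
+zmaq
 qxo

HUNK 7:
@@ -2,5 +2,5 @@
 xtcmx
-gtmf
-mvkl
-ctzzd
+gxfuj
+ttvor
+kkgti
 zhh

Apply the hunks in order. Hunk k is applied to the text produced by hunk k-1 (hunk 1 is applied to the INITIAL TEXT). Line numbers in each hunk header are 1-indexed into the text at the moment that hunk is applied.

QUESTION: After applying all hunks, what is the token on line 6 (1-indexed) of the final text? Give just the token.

Answer: zhh

Derivation:
Hunk 1: at line 7 remove [rbrwh] add [zntkm,fsksc] -> 12 lines: dzx xtcmx jaktb pte ctzzd zhh xyx zntkm fsksc gml jnmdh qxo
Hunk 2: at line 2 remove [jaktb] add [eaxkh] -> 12 lines: dzx xtcmx eaxkh pte ctzzd zhh xyx zntkm fsksc gml jnmdh qxo
Hunk 3: at line 6 remove [zntkm] add [isbpa,mvm,itr] -> 14 lines: dzx xtcmx eaxkh pte ctzzd zhh xyx isbpa mvm itr fsksc gml jnmdh qxo
Hunk 4: at line 2 remove [eaxkh,pte] add [gtmf,mvkl] -> 14 lines: dzx xtcmx gtmf mvkl ctzzd zhh xyx isbpa mvm itr fsksc gml jnmdh qxo
Hunk 5: at line 9 remove [fsksc] add [qpfqj] -> 14 lines: dzx xtcmx gtmf mvkl ctzzd zhh xyx isbpa mvm itr qpfqj gml jnmdh qxo
Hunk 6: at line 10 remove [qpfqj,gml,jnmdh] add [onx,zmaq] -> 13 lines: dzx xtcmx gtmf mvkl ctzzd zhh xyx isbpa mvm itr onx zmaq qxo
Hunk 7: at line 2 remove [gtmf,mvkl,ctzzd] add [gxfuj,ttvor,kkgti] -> 13 lines: dzx xtcmx gxfuj ttvor kkgti zhh xyx isbpa mvm itr onx zmaq qxo
Final line 6: zhh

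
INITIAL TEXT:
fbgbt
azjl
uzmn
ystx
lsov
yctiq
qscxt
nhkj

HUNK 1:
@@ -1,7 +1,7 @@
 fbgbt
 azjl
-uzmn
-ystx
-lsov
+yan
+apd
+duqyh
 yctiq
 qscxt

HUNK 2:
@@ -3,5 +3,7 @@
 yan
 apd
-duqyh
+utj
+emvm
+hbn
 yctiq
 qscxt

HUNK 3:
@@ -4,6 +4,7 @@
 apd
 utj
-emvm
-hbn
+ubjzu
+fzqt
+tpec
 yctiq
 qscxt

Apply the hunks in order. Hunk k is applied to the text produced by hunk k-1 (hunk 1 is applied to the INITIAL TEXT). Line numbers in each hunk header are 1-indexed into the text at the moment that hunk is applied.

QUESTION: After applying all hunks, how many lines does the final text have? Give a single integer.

Hunk 1: at line 1 remove [uzmn,ystx,lsov] add [yan,apd,duqyh] -> 8 lines: fbgbt azjl yan apd duqyh yctiq qscxt nhkj
Hunk 2: at line 3 remove [duqyh] add [utj,emvm,hbn] -> 10 lines: fbgbt azjl yan apd utj emvm hbn yctiq qscxt nhkj
Hunk 3: at line 4 remove [emvm,hbn] add [ubjzu,fzqt,tpec] -> 11 lines: fbgbt azjl yan apd utj ubjzu fzqt tpec yctiq qscxt nhkj
Final line count: 11

Answer: 11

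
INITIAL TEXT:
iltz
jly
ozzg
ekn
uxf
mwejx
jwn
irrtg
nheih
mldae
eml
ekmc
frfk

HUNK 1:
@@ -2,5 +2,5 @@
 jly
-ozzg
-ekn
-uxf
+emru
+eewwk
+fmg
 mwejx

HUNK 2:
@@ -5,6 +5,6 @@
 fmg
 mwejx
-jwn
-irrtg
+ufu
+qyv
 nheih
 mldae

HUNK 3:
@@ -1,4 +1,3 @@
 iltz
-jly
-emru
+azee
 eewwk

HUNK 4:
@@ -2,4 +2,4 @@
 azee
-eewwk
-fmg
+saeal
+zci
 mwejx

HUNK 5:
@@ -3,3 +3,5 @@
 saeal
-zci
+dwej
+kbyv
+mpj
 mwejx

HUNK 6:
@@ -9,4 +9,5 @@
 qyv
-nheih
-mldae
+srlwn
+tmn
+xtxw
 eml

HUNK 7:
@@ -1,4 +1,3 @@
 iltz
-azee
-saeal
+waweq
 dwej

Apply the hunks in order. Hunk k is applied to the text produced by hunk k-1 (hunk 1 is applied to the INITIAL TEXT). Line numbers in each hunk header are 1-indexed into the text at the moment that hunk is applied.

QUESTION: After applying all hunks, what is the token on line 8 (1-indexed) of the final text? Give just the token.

Hunk 1: at line 2 remove [ozzg,ekn,uxf] add [emru,eewwk,fmg] -> 13 lines: iltz jly emru eewwk fmg mwejx jwn irrtg nheih mldae eml ekmc frfk
Hunk 2: at line 5 remove [jwn,irrtg] add [ufu,qyv] -> 13 lines: iltz jly emru eewwk fmg mwejx ufu qyv nheih mldae eml ekmc frfk
Hunk 3: at line 1 remove [jly,emru] add [azee] -> 12 lines: iltz azee eewwk fmg mwejx ufu qyv nheih mldae eml ekmc frfk
Hunk 4: at line 2 remove [eewwk,fmg] add [saeal,zci] -> 12 lines: iltz azee saeal zci mwejx ufu qyv nheih mldae eml ekmc frfk
Hunk 5: at line 3 remove [zci] add [dwej,kbyv,mpj] -> 14 lines: iltz azee saeal dwej kbyv mpj mwejx ufu qyv nheih mldae eml ekmc frfk
Hunk 6: at line 9 remove [nheih,mldae] add [srlwn,tmn,xtxw] -> 15 lines: iltz azee saeal dwej kbyv mpj mwejx ufu qyv srlwn tmn xtxw eml ekmc frfk
Hunk 7: at line 1 remove [azee,saeal] add [waweq] -> 14 lines: iltz waweq dwej kbyv mpj mwejx ufu qyv srlwn tmn xtxw eml ekmc frfk
Final line 8: qyv

Answer: qyv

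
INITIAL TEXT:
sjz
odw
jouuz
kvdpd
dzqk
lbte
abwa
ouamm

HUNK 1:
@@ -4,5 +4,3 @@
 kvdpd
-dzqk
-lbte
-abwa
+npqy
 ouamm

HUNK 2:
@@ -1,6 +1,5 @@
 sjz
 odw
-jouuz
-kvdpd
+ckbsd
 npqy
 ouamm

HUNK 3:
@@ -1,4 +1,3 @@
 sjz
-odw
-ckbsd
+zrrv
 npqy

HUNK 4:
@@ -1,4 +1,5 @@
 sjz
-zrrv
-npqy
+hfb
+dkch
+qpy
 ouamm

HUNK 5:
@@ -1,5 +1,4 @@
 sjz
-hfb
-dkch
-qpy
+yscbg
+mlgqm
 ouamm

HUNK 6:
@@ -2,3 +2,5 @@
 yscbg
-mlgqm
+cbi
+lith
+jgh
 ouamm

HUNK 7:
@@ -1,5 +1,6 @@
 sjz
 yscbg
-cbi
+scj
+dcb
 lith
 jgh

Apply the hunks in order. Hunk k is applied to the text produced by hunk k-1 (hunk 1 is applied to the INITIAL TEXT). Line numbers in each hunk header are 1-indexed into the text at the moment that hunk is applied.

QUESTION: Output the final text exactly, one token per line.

Hunk 1: at line 4 remove [dzqk,lbte,abwa] add [npqy] -> 6 lines: sjz odw jouuz kvdpd npqy ouamm
Hunk 2: at line 1 remove [jouuz,kvdpd] add [ckbsd] -> 5 lines: sjz odw ckbsd npqy ouamm
Hunk 3: at line 1 remove [odw,ckbsd] add [zrrv] -> 4 lines: sjz zrrv npqy ouamm
Hunk 4: at line 1 remove [zrrv,npqy] add [hfb,dkch,qpy] -> 5 lines: sjz hfb dkch qpy ouamm
Hunk 5: at line 1 remove [hfb,dkch,qpy] add [yscbg,mlgqm] -> 4 lines: sjz yscbg mlgqm ouamm
Hunk 6: at line 2 remove [mlgqm] add [cbi,lith,jgh] -> 6 lines: sjz yscbg cbi lith jgh ouamm
Hunk 7: at line 1 remove [cbi] add [scj,dcb] -> 7 lines: sjz yscbg scj dcb lith jgh ouamm

Answer: sjz
yscbg
scj
dcb
lith
jgh
ouamm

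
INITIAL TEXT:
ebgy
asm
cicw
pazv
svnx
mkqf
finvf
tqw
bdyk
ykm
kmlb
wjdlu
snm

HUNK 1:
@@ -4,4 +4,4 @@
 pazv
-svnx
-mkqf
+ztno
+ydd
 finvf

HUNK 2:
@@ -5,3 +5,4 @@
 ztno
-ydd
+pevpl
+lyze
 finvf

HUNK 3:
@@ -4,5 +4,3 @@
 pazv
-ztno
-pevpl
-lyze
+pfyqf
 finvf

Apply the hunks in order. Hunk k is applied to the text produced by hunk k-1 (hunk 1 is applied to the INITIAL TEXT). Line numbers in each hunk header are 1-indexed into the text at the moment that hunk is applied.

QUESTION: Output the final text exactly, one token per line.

Answer: ebgy
asm
cicw
pazv
pfyqf
finvf
tqw
bdyk
ykm
kmlb
wjdlu
snm

Derivation:
Hunk 1: at line 4 remove [svnx,mkqf] add [ztno,ydd] -> 13 lines: ebgy asm cicw pazv ztno ydd finvf tqw bdyk ykm kmlb wjdlu snm
Hunk 2: at line 5 remove [ydd] add [pevpl,lyze] -> 14 lines: ebgy asm cicw pazv ztno pevpl lyze finvf tqw bdyk ykm kmlb wjdlu snm
Hunk 3: at line 4 remove [ztno,pevpl,lyze] add [pfyqf] -> 12 lines: ebgy asm cicw pazv pfyqf finvf tqw bdyk ykm kmlb wjdlu snm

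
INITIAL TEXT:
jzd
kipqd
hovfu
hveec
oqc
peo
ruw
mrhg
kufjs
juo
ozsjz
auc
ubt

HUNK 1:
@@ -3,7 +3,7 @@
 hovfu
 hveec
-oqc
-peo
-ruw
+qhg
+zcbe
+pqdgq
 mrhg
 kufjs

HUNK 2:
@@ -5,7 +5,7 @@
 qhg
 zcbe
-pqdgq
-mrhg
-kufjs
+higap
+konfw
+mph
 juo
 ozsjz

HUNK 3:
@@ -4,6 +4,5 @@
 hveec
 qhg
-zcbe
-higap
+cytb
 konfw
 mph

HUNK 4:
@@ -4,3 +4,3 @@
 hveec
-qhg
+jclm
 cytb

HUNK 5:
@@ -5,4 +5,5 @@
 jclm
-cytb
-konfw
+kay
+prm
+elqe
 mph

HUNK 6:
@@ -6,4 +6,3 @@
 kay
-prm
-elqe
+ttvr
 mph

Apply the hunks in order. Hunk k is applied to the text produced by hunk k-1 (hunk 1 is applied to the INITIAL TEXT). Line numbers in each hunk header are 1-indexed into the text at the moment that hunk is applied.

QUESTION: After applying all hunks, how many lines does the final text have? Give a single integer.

Answer: 12

Derivation:
Hunk 1: at line 3 remove [oqc,peo,ruw] add [qhg,zcbe,pqdgq] -> 13 lines: jzd kipqd hovfu hveec qhg zcbe pqdgq mrhg kufjs juo ozsjz auc ubt
Hunk 2: at line 5 remove [pqdgq,mrhg,kufjs] add [higap,konfw,mph] -> 13 lines: jzd kipqd hovfu hveec qhg zcbe higap konfw mph juo ozsjz auc ubt
Hunk 3: at line 4 remove [zcbe,higap] add [cytb] -> 12 lines: jzd kipqd hovfu hveec qhg cytb konfw mph juo ozsjz auc ubt
Hunk 4: at line 4 remove [qhg] add [jclm] -> 12 lines: jzd kipqd hovfu hveec jclm cytb konfw mph juo ozsjz auc ubt
Hunk 5: at line 5 remove [cytb,konfw] add [kay,prm,elqe] -> 13 lines: jzd kipqd hovfu hveec jclm kay prm elqe mph juo ozsjz auc ubt
Hunk 6: at line 6 remove [prm,elqe] add [ttvr] -> 12 lines: jzd kipqd hovfu hveec jclm kay ttvr mph juo ozsjz auc ubt
Final line count: 12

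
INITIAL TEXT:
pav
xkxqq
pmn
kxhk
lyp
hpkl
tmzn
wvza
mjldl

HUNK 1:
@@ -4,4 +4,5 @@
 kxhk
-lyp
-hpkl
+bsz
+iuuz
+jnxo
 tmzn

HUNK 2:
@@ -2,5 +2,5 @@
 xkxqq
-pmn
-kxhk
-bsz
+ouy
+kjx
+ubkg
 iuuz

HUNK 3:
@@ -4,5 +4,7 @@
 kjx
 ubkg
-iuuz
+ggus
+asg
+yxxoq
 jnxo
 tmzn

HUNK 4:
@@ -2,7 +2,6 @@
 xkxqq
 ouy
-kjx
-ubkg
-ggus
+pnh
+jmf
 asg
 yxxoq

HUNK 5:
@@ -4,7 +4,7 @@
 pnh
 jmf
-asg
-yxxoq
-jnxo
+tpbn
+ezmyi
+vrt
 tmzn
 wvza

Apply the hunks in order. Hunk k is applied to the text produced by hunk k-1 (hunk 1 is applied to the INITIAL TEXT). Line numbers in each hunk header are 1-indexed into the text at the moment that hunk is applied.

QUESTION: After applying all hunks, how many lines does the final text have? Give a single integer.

Hunk 1: at line 4 remove [lyp,hpkl] add [bsz,iuuz,jnxo] -> 10 lines: pav xkxqq pmn kxhk bsz iuuz jnxo tmzn wvza mjldl
Hunk 2: at line 2 remove [pmn,kxhk,bsz] add [ouy,kjx,ubkg] -> 10 lines: pav xkxqq ouy kjx ubkg iuuz jnxo tmzn wvza mjldl
Hunk 3: at line 4 remove [iuuz] add [ggus,asg,yxxoq] -> 12 lines: pav xkxqq ouy kjx ubkg ggus asg yxxoq jnxo tmzn wvza mjldl
Hunk 4: at line 2 remove [kjx,ubkg,ggus] add [pnh,jmf] -> 11 lines: pav xkxqq ouy pnh jmf asg yxxoq jnxo tmzn wvza mjldl
Hunk 5: at line 4 remove [asg,yxxoq,jnxo] add [tpbn,ezmyi,vrt] -> 11 lines: pav xkxqq ouy pnh jmf tpbn ezmyi vrt tmzn wvza mjldl
Final line count: 11

Answer: 11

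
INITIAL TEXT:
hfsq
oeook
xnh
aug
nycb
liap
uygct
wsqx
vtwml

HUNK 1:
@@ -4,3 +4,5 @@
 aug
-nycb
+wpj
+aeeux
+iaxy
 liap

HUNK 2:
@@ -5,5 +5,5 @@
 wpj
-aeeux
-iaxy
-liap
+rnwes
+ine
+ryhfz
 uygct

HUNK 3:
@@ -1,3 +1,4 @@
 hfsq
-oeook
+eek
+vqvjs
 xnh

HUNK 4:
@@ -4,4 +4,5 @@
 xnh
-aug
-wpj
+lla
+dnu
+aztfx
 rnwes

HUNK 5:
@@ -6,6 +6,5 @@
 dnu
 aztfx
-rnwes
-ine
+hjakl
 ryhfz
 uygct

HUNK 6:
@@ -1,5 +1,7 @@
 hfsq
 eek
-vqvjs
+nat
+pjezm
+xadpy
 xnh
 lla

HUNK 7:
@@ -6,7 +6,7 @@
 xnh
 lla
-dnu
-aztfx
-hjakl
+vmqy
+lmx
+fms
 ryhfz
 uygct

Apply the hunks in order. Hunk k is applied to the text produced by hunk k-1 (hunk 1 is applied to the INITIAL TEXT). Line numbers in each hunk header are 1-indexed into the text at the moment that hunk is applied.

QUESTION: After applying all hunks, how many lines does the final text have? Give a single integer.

Answer: 14

Derivation:
Hunk 1: at line 4 remove [nycb] add [wpj,aeeux,iaxy] -> 11 lines: hfsq oeook xnh aug wpj aeeux iaxy liap uygct wsqx vtwml
Hunk 2: at line 5 remove [aeeux,iaxy,liap] add [rnwes,ine,ryhfz] -> 11 lines: hfsq oeook xnh aug wpj rnwes ine ryhfz uygct wsqx vtwml
Hunk 3: at line 1 remove [oeook] add [eek,vqvjs] -> 12 lines: hfsq eek vqvjs xnh aug wpj rnwes ine ryhfz uygct wsqx vtwml
Hunk 4: at line 4 remove [aug,wpj] add [lla,dnu,aztfx] -> 13 lines: hfsq eek vqvjs xnh lla dnu aztfx rnwes ine ryhfz uygct wsqx vtwml
Hunk 5: at line 6 remove [rnwes,ine] add [hjakl] -> 12 lines: hfsq eek vqvjs xnh lla dnu aztfx hjakl ryhfz uygct wsqx vtwml
Hunk 6: at line 1 remove [vqvjs] add [nat,pjezm,xadpy] -> 14 lines: hfsq eek nat pjezm xadpy xnh lla dnu aztfx hjakl ryhfz uygct wsqx vtwml
Hunk 7: at line 6 remove [dnu,aztfx,hjakl] add [vmqy,lmx,fms] -> 14 lines: hfsq eek nat pjezm xadpy xnh lla vmqy lmx fms ryhfz uygct wsqx vtwml
Final line count: 14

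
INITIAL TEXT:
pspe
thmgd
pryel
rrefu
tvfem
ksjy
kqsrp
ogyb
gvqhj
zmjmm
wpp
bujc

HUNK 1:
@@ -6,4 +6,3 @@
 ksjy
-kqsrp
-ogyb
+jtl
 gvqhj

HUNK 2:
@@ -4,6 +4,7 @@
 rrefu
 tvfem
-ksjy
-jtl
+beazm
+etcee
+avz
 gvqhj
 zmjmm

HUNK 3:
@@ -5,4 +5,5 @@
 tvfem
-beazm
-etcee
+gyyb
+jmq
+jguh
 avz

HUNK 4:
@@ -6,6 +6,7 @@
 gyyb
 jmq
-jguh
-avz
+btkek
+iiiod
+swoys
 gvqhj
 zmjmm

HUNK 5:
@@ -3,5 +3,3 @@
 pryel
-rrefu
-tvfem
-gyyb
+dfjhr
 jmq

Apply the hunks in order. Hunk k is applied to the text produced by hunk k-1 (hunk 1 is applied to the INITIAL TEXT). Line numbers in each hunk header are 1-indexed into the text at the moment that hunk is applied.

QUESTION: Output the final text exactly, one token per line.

Answer: pspe
thmgd
pryel
dfjhr
jmq
btkek
iiiod
swoys
gvqhj
zmjmm
wpp
bujc

Derivation:
Hunk 1: at line 6 remove [kqsrp,ogyb] add [jtl] -> 11 lines: pspe thmgd pryel rrefu tvfem ksjy jtl gvqhj zmjmm wpp bujc
Hunk 2: at line 4 remove [ksjy,jtl] add [beazm,etcee,avz] -> 12 lines: pspe thmgd pryel rrefu tvfem beazm etcee avz gvqhj zmjmm wpp bujc
Hunk 3: at line 5 remove [beazm,etcee] add [gyyb,jmq,jguh] -> 13 lines: pspe thmgd pryel rrefu tvfem gyyb jmq jguh avz gvqhj zmjmm wpp bujc
Hunk 4: at line 6 remove [jguh,avz] add [btkek,iiiod,swoys] -> 14 lines: pspe thmgd pryel rrefu tvfem gyyb jmq btkek iiiod swoys gvqhj zmjmm wpp bujc
Hunk 5: at line 3 remove [rrefu,tvfem,gyyb] add [dfjhr] -> 12 lines: pspe thmgd pryel dfjhr jmq btkek iiiod swoys gvqhj zmjmm wpp bujc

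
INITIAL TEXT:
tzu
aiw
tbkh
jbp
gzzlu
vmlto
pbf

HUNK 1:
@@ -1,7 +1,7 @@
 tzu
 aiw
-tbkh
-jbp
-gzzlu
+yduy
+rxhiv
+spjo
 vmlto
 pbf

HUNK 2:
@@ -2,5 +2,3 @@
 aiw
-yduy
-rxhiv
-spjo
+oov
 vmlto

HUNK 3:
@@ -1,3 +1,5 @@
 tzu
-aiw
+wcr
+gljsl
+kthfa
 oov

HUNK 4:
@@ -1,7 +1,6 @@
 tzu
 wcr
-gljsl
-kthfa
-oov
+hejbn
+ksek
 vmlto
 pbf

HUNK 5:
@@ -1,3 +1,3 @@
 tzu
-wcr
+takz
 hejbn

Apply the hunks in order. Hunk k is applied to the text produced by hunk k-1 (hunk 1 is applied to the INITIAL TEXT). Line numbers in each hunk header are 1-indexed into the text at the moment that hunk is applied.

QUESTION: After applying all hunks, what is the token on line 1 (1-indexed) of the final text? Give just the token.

Answer: tzu

Derivation:
Hunk 1: at line 1 remove [tbkh,jbp,gzzlu] add [yduy,rxhiv,spjo] -> 7 lines: tzu aiw yduy rxhiv spjo vmlto pbf
Hunk 2: at line 2 remove [yduy,rxhiv,spjo] add [oov] -> 5 lines: tzu aiw oov vmlto pbf
Hunk 3: at line 1 remove [aiw] add [wcr,gljsl,kthfa] -> 7 lines: tzu wcr gljsl kthfa oov vmlto pbf
Hunk 4: at line 1 remove [gljsl,kthfa,oov] add [hejbn,ksek] -> 6 lines: tzu wcr hejbn ksek vmlto pbf
Hunk 5: at line 1 remove [wcr] add [takz] -> 6 lines: tzu takz hejbn ksek vmlto pbf
Final line 1: tzu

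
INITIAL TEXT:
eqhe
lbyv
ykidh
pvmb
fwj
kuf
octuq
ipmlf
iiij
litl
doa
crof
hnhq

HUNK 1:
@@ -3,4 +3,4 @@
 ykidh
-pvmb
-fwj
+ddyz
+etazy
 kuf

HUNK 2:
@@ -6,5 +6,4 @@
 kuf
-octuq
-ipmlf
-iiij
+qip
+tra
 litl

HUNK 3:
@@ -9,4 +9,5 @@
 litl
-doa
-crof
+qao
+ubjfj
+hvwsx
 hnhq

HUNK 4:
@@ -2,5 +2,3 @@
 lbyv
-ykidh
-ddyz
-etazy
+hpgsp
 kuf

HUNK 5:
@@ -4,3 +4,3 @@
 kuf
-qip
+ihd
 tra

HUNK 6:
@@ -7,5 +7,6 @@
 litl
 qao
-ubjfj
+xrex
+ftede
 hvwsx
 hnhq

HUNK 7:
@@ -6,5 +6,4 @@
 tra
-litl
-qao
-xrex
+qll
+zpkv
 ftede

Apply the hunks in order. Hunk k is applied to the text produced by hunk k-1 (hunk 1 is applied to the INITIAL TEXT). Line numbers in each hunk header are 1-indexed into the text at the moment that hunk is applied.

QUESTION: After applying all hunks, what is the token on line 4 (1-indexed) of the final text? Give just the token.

Hunk 1: at line 3 remove [pvmb,fwj] add [ddyz,etazy] -> 13 lines: eqhe lbyv ykidh ddyz etazy kuf octuq ipmlf iiij litl doa crof hnhq
Hunk 2: at line 6 remove [octuq,ipmlf,iiij] add [qip,tra] -> 12 lines: eqhe lbyv ykidh ddyz etazy kuf qip tra litl doa crof hnhq
Hunk 3: at line 9 remove [doa,crof] add [qao,ubjfj,hvwsx] -> 13 lines: eqhe lbyv ykidh ddyz etazy kuf qip tra litl qao ubjfj hvwsx hnhq
Hunk 4: at line 2 remove [ykidh,ddyz,etazy] add [hpgsp] -> 11 lines: eqhe lbyv hpgsp kuf qip tra litl qao ubjfj hvwsx hnhq
Hunk 5: at line 4 remove [qip] add [ihd] -> 11 lines: eqhe lbyv hpgsp kuf ihd tra litl qao ubjfj hvwsx hnhq
Hunk 6: at line 7 remove [ubjfj] add [xrex,ftede] -> 12 lines: eqhe lbyv hpgsp kuf ihd tra litl qao xrex ftede hvwsx hnhq
Hunk 7: at line 6 remove [litl,qao,xrex] add [qll,zpkv] -> 11 lines: eqhe lbyv hpgsp kuf ihd tra qll zpkv ftede hvwsx hnhq
Final line 4: kuf

Answer: kuf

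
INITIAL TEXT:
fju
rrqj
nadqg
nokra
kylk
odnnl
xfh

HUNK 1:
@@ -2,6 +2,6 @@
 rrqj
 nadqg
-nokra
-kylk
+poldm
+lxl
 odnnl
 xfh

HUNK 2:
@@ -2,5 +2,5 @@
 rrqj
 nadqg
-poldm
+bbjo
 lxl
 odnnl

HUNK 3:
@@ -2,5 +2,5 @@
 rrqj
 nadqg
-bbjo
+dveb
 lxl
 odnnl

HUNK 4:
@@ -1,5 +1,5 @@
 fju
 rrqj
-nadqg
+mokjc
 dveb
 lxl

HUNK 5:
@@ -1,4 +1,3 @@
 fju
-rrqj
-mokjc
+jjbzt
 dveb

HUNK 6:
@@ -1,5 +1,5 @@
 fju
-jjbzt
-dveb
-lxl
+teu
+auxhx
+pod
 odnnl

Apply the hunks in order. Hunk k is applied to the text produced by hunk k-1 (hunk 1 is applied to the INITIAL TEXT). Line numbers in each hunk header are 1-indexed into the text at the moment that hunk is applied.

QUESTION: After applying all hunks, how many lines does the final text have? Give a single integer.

Answer: 6

Derivation:
Hunk 1: at line 2 remove [nokra,kylk] add [poldm,lxl] -> 7 lines: fju rrqj nadqg poldm lxl odnnl xfh
Hunk 2: at line 2 remove [poldm] add [bbjo] -> 7 lines: fju rrqj nadqg bbjo lxl odnnl xfh
Hunk 3: at line 2 remove [bbjo] add [dveb] -> 7 lines: fju rrqj nadqg dveb lxl odnnl xfh
Hunk 4: at line 1 remove [nadqg] add [mokjc] -> 7 lines: fju rrqj mokjc dveb lxl odnnl xfh
Hunk 5: at line 1 remove [rrqj,mokjc] add [jjbzt] -> 6 lines: fju jjbzt dveb lxl odnnl xfh
Hunk 6: at line 1 remove [jjbzt,dveb,lxl] add [teu,auxhx,pod] -> 6 lines: fju teu auxhx pod odnnl xfh
Final line count: 6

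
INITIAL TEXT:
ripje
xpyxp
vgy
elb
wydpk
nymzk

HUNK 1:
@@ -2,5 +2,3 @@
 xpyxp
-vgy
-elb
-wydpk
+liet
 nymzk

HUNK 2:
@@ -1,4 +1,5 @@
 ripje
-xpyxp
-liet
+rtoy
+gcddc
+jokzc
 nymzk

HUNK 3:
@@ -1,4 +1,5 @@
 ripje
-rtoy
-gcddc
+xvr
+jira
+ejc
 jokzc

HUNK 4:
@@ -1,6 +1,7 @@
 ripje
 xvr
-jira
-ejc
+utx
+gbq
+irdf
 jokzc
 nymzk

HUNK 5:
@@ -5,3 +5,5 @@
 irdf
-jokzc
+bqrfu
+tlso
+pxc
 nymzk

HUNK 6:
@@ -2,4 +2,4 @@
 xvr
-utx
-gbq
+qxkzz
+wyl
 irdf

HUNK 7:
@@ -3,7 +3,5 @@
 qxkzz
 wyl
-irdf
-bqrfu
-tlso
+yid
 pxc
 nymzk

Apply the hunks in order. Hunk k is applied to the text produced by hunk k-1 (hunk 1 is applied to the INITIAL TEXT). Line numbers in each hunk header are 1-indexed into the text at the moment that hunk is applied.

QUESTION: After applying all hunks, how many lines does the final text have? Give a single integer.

Answer: 7

Derivation:
Hunk 1: at line 2 remove [vgy,elb,wydpk] add [liet] -> 4 lines: ripje xpyxp liet nymzk
Hunk 2: at line 1 remove [xpyxp,liet] add [rtoy,gcddc,jokzc] -> 5 lines: ripje rtoy gcddc jokzc nymzk
Hunk 3: at line 1 remove [rtoy,gcddc] add [xvr,jira,ejc] -> 6 lines: ripje xvr jira ejc jokzc nymzk
Hunk 4: at line 1 remove [jira,ejc] add [utx,gbq,irdf] -> 7 lines: ripje xvr utx gbq irdf jokzc nymzk
Hunk 5: at line 5 remove [jokzc] add [bqrfu,tlso,pxc] -> 9 lines: ripje xvr utx gbq irdf bqrfu tlso pxc nymzk
Hunk 6: at line 2 remove [utx,gbq] add [qxkzz,wyl] -> 9 lines: ripje xvr qxkzz wyl irdf bqrfu tlso pxc nymzk
Hunk 7: at line 3 remove [irdf,bqrfu,tlso] add [yid] -> 7 lines: ripje xvr qxkzz wyl yid pxc nymzk
Final line count: 7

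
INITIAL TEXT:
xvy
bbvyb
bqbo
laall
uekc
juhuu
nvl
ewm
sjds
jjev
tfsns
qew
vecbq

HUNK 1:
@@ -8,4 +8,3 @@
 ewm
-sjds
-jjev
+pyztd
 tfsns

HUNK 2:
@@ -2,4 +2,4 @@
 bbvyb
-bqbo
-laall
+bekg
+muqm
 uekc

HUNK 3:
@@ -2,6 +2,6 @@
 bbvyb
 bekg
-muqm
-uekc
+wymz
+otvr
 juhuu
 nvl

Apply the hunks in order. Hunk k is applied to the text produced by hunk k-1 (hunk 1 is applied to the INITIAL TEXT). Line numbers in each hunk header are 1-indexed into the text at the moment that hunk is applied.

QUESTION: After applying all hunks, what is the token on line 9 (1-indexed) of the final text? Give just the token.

Hunk 1: at line 8 remove [sjds,jjev] add [pyztd] -> 12 lines: xvy bbvyb bqbo laall uekc juhuu nvl ewm pyztd tfsns qew vecbq
Hunk 2: at line 2 remove [bqbo,laall] add [bekg,muqm] -> 12 lines: xvy bbvyb bekg muqm uekc juhuu nvl ewm pyztd tfsns qew vecbq
Hunk 3: at line 2 remove [muqm,uekc] add [wymz,otvr] -> 12 lines: xvy bbvyb bekg wymz otvr juhuu nvl ewm pyztd tfsns qew vecbq
Final line 9: pyztd

Answer: pyztd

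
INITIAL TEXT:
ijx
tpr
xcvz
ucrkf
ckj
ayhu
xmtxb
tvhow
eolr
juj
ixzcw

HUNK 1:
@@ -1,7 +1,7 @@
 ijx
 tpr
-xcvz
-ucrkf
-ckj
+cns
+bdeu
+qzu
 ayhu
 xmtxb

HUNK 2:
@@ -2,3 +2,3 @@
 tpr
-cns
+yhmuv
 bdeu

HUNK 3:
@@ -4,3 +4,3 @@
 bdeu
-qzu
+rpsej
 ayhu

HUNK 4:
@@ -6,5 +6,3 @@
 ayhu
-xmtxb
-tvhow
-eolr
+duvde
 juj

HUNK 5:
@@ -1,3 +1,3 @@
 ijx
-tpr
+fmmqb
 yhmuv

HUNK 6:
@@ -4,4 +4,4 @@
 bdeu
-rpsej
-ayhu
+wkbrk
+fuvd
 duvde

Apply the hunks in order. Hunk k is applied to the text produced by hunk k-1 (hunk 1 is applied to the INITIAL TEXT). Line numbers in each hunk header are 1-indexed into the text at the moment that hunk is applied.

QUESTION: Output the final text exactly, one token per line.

Hunk 1: at line 1 remove [xcvz,ucrkf,ckj] add [cns,bdeu,qzu] -> 11 lines: ijx tpr cns bdeu qzu ayhu xmtxb tvhow eolr juj ixzcw
Hunk 2: at line 2 remove [cns] add [yhmuv] -> 11 lines: ijx tpr yhmuv bdeu qzu ayhu xmtxb tvhow eolr juj ixzcw
Hunk 3: at line 4 remove [qzu] add [rpsej] -> 11 lines: ijx tpr yhmuv bdeu rpsej ayhu xmtxb tvhow eolr juj ixzcw
Hunk 4: at line 6 remove [xmtxb,tvhow,eolr] add [duvde] -> 9 lines: ijx tpr yhmuv bdeu rpsej ayhu duvde juj ixzcw
Hunk 5: at line 1 remove [tpr] add [fmmqb] -> 9 lines: ijx fmmqb yhmuv bdeu rpsej ayhu duvde juj ixzcw
Hunk 6: at line 4 remove [rpsej,ayhu] add [wkbrk,fuvd] -> 9 lines: ijx fmmqb yhmuv bdeu wkbrk fuvd duvde juj ixzcw

Answer: ijx
fmmqb
yhmuv
bdeu
wkbrk
fuvd
duvde
juj
ixzcw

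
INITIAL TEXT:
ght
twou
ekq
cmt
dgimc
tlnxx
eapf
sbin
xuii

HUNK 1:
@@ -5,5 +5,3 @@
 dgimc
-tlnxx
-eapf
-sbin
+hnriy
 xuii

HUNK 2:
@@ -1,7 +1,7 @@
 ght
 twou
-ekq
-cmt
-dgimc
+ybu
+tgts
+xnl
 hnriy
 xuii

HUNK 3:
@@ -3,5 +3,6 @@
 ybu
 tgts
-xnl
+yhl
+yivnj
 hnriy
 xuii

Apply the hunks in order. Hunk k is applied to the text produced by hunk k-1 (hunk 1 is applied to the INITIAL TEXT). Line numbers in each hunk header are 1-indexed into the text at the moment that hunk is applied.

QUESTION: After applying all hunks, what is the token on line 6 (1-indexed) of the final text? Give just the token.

Answer: yivnj

Derivation:
Hunk 1: at line 5 remove [tlnxx,eapf,sbin] add [hnriy] -> 7 lines: ght twou ekq cmt dgimc hnriy xuii
Hunk 2: at line 1 remove [ekq,cmt,dgimc] add [ybu,tgts,xnl] -> 7 lines: ght twou ybu tgts xnl hnriy xuii
Hunk 3: at line 3 remove [xnl] add [yhl,yivnj] -> 8 lines: ght twou ybu tgts yhl yivnj hnriy xuii
Final line 6: yivnj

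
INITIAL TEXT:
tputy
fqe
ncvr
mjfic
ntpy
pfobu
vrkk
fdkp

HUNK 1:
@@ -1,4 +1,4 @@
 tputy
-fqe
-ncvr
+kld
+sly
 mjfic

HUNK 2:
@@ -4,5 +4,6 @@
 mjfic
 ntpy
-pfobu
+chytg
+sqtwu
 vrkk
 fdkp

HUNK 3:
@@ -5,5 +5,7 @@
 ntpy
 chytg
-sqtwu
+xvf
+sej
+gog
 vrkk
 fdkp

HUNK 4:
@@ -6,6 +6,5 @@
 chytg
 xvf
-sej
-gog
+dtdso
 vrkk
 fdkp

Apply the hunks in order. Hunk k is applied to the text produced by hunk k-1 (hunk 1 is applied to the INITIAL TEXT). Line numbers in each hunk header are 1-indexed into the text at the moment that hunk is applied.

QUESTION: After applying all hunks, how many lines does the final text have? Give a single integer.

Hunk 1: at line 1 remove [fqe,ncvr] add [kld,sly] -> 8 lines: tputy kld sly mjfic ntpy pfobu vrkk fdkp
Hunk 2: at line 4 remove [pfobu] add [chytg,sqtwu] -> 9 lines: tputy kld sly mjfic ntpy chytg sqtwu vrkk fdkp
Hunk 3: at line 5 remove [sqtwu] add [xvf,sej,gog] -> 11 lines: tputy kld sly mjfic ntpy chytg xvf sej gog vrkk fdkp
Hunk 4: at line 6 remove [sej,gog] add [dtdso] -> 10 lines: tputy kld sly mjfic ntpy chytg xvf dtdso vrkk fdkp
Final line count: 10

Answer: 10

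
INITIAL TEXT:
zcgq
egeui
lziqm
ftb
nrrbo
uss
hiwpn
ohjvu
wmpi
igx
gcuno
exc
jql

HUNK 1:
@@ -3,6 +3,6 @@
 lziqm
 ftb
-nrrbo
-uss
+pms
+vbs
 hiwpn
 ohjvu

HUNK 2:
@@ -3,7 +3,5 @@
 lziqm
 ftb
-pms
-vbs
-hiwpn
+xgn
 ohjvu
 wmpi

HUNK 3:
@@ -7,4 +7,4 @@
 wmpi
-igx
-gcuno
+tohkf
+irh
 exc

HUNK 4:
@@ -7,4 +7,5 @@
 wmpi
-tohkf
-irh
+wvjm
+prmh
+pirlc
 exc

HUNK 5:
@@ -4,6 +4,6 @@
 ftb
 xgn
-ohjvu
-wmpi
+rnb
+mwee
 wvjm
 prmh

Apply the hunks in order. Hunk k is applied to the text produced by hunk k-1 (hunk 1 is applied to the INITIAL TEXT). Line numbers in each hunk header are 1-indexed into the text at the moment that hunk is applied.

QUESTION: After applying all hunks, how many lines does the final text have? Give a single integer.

Answer: 12

Derivation:
Hunk 1: at line 3 remove [nrrbo,uss] add [pms,vbs] -> 13 lines: zcgq egeui lziqm ftb pms vbs hiwpn ohjvu wmpi igx gcuno exc jql
Hunk 2: at line 3 remove [pms,vbs,hiwpn] add [xgn] -> 11 lines: zcgq egeui lziqm ftb xgn ohjvu wmpi igx gcuno exc jql
Hunk 3: at line 7 remove [igx,gcuno] add [tohkf,irh] -> 11 lines: zcgq egeui lziqm ftb xgn ohjvu wmpi tohkf irh exc jql
Hunk 4: at line 7 remove [tohkf,irh] add [wvjm,prmh,pirlc] -> 12 lines: zcgq egeui lziqm ftb xgn ohjvu wmpi wvjm prmh pirlc exc jql
Hunk 5: at line 4 remove [ohjvu,wmpi] add [rnb,mwee] -> 12 lines: zcgq egeui lziqm ftb xgn rnb mwee wvjm prmh pirlc exc jql
Final line count: 12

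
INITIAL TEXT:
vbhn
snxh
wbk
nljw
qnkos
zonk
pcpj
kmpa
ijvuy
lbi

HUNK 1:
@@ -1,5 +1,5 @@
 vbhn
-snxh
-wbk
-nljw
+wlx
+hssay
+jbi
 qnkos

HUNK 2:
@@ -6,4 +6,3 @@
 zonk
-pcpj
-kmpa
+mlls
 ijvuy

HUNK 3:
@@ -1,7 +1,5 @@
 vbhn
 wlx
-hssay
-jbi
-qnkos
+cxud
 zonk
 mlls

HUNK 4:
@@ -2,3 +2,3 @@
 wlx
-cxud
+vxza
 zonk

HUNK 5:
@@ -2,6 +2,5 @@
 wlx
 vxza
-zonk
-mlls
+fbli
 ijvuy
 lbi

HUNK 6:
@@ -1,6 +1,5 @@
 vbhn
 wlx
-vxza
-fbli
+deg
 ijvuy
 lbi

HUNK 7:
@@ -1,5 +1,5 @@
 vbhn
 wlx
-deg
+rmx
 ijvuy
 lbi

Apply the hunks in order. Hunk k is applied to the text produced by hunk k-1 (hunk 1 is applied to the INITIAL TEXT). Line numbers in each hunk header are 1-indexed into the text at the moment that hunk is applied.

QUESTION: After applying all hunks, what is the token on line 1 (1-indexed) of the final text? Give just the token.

Hunk 1: at line 1 remove [snxh,wbk,nljw] add [wlx,hssay,jbi] -> 10 lines: vbhn wlx hssay jbi qnkos zonk pcpj kmpa ijvuy lbi
Hunk 2: at line 6 remove [pcpj,kmpa] add [mlls] -> 9 lines: vbhn wlx hssay jbi qnkos zonk mlls ijvuy lbi
Hunk 3: at line 1 remove [hssay,jbi,qnkos] add [cxud] -> 7 lines: vbhn wlx cxud zonk mlls ijvuy lbi
Hunk 4: at line 2 remove [cxud] add [vxza] -> 7 lines: vbhn wlx vxza zonk mlls ijvuy lbi
Hunk 5: at line 2 remove [zonk,mlls] add [fbli] -> 6 lines: vbhn wlx vxza fbli ijvuy lbi
Hunk 6: at line 1 remove [vxza,fbli] add [deg] -> 5 lines: vbhn wlx deg ijvuy lbi
Hunk 7: at line 1 remove [deg] add [rmx] -> 5 lines: vbhn wlx rmx ijvuy lbi
Final line 1: vbhn

Answer: vbhn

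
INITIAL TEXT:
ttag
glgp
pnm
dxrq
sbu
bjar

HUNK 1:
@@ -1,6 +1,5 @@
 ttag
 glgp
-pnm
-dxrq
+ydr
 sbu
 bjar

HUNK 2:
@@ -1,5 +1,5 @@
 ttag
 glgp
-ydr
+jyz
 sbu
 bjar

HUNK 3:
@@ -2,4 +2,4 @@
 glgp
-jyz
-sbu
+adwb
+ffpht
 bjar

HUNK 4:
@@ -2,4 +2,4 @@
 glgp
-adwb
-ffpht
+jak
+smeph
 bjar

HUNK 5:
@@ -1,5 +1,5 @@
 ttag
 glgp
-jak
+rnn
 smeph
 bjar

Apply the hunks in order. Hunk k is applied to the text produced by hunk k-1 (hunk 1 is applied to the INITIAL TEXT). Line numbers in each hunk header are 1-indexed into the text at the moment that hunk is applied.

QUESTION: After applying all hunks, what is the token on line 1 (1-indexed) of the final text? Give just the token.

Hunk 1: at line 1 remove [pnm,dxrq] add [ydr] -> 5 lines: ttag glgp ydr sbu bjar
Hunk 2: at line 1 remove [ydr] add [jyz] -> 5 lines: ttag glgp jyz sbu bjar
Hunk 3: at line 2 remove [jyz,sbu] add [adwb,ffpht] -> 5 lines: ttag glgp adwb ffpht bjar
Hunk 4: at line 2 remove [adwb,ffpht] add [jak,smeph] -> 5 lines: ttag glgp jak smeph bjar
Hunk 5: at line 1 remove [jak] add [rnn] -> 5 lines: ttag glgp rnn smeph bjar
Final line 1: ttag

Answer: ttag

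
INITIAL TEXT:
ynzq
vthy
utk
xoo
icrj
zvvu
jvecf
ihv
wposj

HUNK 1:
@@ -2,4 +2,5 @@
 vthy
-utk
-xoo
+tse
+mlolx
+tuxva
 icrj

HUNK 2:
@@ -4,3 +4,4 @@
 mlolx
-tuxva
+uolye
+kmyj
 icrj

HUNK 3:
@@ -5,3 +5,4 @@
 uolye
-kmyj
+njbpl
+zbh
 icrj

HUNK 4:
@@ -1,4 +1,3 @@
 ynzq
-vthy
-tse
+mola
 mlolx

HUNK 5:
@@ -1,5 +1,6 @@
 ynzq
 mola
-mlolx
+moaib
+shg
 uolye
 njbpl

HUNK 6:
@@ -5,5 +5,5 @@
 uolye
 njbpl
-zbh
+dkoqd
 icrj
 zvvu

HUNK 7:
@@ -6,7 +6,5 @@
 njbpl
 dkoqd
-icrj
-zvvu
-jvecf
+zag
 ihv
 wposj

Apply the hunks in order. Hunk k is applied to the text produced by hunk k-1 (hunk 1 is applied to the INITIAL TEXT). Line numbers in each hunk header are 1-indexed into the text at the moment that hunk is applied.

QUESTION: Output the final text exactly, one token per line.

Hunk 1: at line 2 remove [utk,xoo] add [tse,mlolx,tuxva] -> 10 lines: ynzq vthy tse mlolx tuxva icrj zvvu jvecf ihv wposj
Hunk 2: at line 4 remove [tuxva] add [uolye,kmyj] -> 11 lines: ynzq vthy tse mlolx uolye kmyj icrj zvvu jvecf ihv wposj
Hunk 3: at line 5 remove [kmyj] add [njbpl,zbh] -> 12 lines: ynzq vthy tse mlolx uolye njbpl zbh icrj zvvu jvecf ihv wposj
Hunk 4: at line 1 remove [vthy,tse] add [mola] -> 11 lines: ynzq mola mlolx uolye njbpl zbh icrj zvvu jvecf ihv wposj
Hunk 5: at line 1 remove [mlolx] add [moaib,shg] -> 12 lines: ynzq mola moaib shg uolye njbpl zbh icrj zvvu jvecf ihv wposj
Hunk 6: at line 5 remove [zbh] add [dkoqd] -> 12 lines: ynzq mola moaib shg uolye njbpl dkoqd icrj zvvu jvecf ihv wposj
Hunk 7: at line 6 remove [icrj,zvvu,jvecf] add [zag] -> 10 lines: ynzq mola moaib shg uolye njbpl dkoqd zag ihv wposj

Answer: ynzq
mola
moaib
shg
uolye
njbpl
dkoqd
zag
ihv
wposj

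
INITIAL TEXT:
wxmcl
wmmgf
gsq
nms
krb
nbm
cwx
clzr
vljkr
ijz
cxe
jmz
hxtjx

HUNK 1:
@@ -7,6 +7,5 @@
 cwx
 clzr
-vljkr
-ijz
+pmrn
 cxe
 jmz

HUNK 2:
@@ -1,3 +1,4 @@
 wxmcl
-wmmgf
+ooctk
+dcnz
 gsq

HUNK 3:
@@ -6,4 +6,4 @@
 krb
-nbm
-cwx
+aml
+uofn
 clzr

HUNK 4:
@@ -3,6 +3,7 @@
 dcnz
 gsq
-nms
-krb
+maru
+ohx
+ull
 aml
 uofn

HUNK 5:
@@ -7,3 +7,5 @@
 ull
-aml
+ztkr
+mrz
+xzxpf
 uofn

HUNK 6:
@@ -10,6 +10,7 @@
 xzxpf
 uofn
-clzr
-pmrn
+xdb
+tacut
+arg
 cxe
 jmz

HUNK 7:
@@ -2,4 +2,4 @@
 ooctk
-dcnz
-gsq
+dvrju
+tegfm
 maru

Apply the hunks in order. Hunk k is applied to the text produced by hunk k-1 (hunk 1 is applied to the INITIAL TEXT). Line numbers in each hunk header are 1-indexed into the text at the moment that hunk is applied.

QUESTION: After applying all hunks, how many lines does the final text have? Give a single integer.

Answer: 17

Derivation:
Hunk 1: at line 7 remove [vljkr,ijz] add [pmrn] -> 12 lines: wxmcl wmmgf gsq nms krb nbm cwx clzr pmrn cxe jmz hxtjx
Hunk 2: at line 1 remove [wmmgf] add [ooctk,dcnz] -> 13 lines: wxmcl ooctk dcnz gsq nms krb nbm cwx clzr pmrn cxe jmz hxtjx
Hunk 3: at line 6 remove [nbm,cwx] add [aml,uofn] -> 13 lines: wxmcl ooctk dcnz gsq nms krb aml uofn clzr pmrn cxe jmz hxtjx
Hunk 4: at line 3 remove [nms,krb] add [maru,ohx,ull] -> 14 lines: wxmcl ooctk dcnz gsq maru ohx ull aml uofn clzr pmrn cxe jmz hxtjx
Hunk 5: at line 7 remove [aml] add [ztkr,mrz,xzxpf] -> 16 lines: wxmcl ooctk dcnz gsq maru ohx ull ztkr mrz xzxpf uofn clzr pmrn cxe jmz hxtjx
Hunk 6: at line 10 remove [clzr,pmrn] add [xdb,tacut,arg] -> 17 lines: wxmcl ooctk dcnz gsq maru ohx ull ztkr mrz xzxpf uofn xdb tacut arg cxe jmz hxtjx
Hunk 7: at line 2 remove [dcnz,gsq] add [dvrju,tegfm] -> 17 lines: wxmcl ooctk dvrju tegfm maru ohx ull ztkr mrz xzxpf uofn xdb tacut arg cxe jmz hxtjx
Final line count: 17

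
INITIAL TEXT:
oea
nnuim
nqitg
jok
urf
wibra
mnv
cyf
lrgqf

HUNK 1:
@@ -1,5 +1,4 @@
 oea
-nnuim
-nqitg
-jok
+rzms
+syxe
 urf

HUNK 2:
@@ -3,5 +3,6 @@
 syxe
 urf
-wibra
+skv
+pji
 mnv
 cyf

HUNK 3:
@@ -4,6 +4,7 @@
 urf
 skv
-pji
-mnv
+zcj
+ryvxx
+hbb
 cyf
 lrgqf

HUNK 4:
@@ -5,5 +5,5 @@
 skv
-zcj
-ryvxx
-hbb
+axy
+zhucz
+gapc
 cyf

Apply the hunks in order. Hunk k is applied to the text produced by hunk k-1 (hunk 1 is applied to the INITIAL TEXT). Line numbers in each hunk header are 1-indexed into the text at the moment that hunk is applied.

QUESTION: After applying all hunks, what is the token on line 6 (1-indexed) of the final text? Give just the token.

Hunk 1: at line 1 remove [nnuim,nqitg,jok] add [rzms,syxe] -> 8 lines: oea rzms syxe urf wibra mnv cyf lrgqf
Hunk 2: at line 3 remove [wibra] add [skv,pji] -> 9 lines: oea rzms syxe urf skv pji mnv cyf lrgqf
Hunk 3: at line 4 remove [pji,mnv] add [zcj,ryvxx,hbb] -> 10 lines: oea rzms syxe urf skv zcj ryvxx hbb cyf lrgqf
Hunk 4: at line 5 remove [zcj,ryvxx,hbb] add [axy,zhucz,gapc] -> 10 lines: oea rzms syxe urf skv axy zhucz gapc cyf lrgqf
Final line 6: axy

Answer: axy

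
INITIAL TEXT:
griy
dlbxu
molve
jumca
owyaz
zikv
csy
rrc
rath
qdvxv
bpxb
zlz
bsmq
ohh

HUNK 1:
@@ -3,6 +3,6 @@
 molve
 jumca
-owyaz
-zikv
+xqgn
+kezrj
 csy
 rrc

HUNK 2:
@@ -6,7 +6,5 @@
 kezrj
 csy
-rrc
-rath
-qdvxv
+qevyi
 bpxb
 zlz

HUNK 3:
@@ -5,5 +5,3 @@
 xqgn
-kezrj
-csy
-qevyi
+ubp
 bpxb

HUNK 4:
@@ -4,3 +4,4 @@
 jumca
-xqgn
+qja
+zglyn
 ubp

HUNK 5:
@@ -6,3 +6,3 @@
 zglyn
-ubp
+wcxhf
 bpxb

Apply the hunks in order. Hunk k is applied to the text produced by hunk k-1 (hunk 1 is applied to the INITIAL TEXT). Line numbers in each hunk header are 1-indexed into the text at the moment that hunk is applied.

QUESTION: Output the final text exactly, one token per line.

Answer: griy
dlbxu
molve
jumca
qja
zglyn
wcxhf
bpxb
zlz
bsmq
ohh

Derivation:
Hunk 1: at line 3 remove [owyaz,zikv] add [xqgn,kezrj] -> 14 lines: griy dlbxu molve jumca xqgn kezrj csy rrc rath qdvxv bpxb zlz bsmq ohh
Hunk 2: at line 6 remove [rrc,rath,qdvxv] add [qevyi] -> 12 lines: griy dlbxu molve jumca xqgn kezrj csy qevyi bpxb zlz bsmq ohh
Hunk 3: at line 5 remove [kezrj,csy,qevyi] add [ubp] -> 10 lines: griy dlbxu molve jumca xqgn ubp bpxb zlz bsmq ohh
Hunk 4: at line 4 remove [xqgn] add [qja,zglyn] -> 11 lines: griy dlbxu molve jumca qja zglyn ubp bpxb zlz bsmq ohh
Hunk 5: at line 6 remove [ubp] add [wcxhf] -> 11 lines: griy dlbxu molve jumca qja zglyn wcxhf bpxb zlz bsmq ohh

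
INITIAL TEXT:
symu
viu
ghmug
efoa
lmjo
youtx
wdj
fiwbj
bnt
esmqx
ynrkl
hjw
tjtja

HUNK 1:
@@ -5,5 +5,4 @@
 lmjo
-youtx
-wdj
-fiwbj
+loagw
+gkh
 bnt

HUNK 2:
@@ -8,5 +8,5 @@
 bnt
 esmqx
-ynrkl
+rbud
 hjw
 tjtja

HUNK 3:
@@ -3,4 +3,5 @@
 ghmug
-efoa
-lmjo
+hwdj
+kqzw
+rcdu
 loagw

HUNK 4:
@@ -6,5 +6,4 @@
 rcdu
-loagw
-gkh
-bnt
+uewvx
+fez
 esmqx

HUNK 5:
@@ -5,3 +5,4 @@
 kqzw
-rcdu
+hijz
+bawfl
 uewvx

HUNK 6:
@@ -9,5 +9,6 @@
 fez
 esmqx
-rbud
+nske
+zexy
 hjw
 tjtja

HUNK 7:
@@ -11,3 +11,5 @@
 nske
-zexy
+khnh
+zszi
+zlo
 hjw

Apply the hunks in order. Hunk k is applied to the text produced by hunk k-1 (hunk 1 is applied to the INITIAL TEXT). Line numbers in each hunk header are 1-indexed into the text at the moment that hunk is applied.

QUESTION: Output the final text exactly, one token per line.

Hunk 1: at line 5 remove [youtx,wdj,fiwbj] add [loagw,gkh] -> 12 lines: symu viu ghmug efoa lmjo loagw gkh bnt esmqx ynrkl hjw tjtja
Hunk 2: at line 8 remove [ynrkl] add [rbud] -> 12 lines: symu viu ghmug efoa lmjo loagw gkh bnt esmqx rbud hjw tjtja
Hunk 3: at line 3 remove [efoa,lmjo] add [hwdj,kqzw,rcdu] -> 13 lines: symu viu ghmug hwdj kqzw rcdu loagw gkh bnt esmqx rbud hjw tjtja
Hunk 4: at line 6 remove [loagw,gkh,bnt] add [uewvx,fez] -> 12 lines: symu viu ghmug hwdj kqzw rcdu uewvx fez esmqx rbud hjw tjtja
Hunk 5: at line 5 remove [rcdu] add [hijz,bawfl] -> 13 lines: symu viu ghmug hwdj kqzw hijz bawfl uewvx fez esmqx rbud hjw tjtja
Hunk 6: at line 9 remove [rbud] add [nske,zexy] -> 14 lines: symu viu ghmug hwdj kqzw hijz bawfl uewvx fez esmqx nske zexy hjw tjtja
Hunk 7: at line 11 remove [zexy] add [khnh,zszi,zlo] -> 16 lines: symu viu ghmug hwdj kqzw hijz bawfl uewvx fez esmqx nske khnh zszi zlo hjw tjtja

Answer: symu
viu
ghmug
hwdj
kqzw
hijz
bawfl
uewvx
fez
esmqx
nske
khnh
zszi
zlo
hjw
tjtja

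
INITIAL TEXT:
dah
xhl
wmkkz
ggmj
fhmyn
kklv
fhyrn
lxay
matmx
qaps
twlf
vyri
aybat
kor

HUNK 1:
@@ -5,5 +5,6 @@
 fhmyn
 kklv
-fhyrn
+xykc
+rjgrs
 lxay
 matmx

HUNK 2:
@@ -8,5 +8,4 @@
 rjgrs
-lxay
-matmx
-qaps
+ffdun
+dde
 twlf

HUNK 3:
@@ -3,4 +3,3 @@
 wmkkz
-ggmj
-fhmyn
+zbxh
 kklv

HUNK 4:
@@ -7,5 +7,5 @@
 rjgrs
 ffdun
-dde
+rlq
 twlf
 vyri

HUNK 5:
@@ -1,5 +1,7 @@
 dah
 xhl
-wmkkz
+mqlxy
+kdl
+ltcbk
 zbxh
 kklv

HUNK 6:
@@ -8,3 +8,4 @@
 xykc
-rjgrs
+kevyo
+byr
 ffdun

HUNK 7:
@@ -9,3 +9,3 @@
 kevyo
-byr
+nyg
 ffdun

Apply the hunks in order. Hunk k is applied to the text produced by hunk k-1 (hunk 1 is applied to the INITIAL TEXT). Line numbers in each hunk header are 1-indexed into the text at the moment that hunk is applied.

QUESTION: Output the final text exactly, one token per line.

Hunk 1: at line 5 remove [fhyrn] add [xykc,rjgrs] -> 15 lines: dah xhl wmkkz ggmj fhmyn kklv xykc rjgrs lxay matmx qaps twlf vyri aybat kor
Hunk 2: at line 8 remove [lxay,matmx,qaps] add [ffdun,dde] -> 14 lines: dah xhl wmkkz ggmj fhmyn kklv xykc rjgrs ffdun dde twlf vyri aybat kor
Hunk 3: at line 3 remove [ggmj,fhmyn] add [zbxh] -> 13 lines: dah xhl wmkkz zbxh kklv xykc rjgrs ffdun dde twlf vyri aybat kor
Hunk 4: at line 7 remove [dde] add [rlq] -> 13 lines: dah xhl wmkkz zbxh kklv xykc rjgrs ffdun rlq twlf vyri aybat kor
Hunk 5: at line 1 remove [wmkkz] add [mqlxy,kdl,ltcbk] -> 15 lines: dah xhl mqlxy kdl ltcbk zbxh kklv xykc rjgrs ffdun rlq twlf vyri aybat kor
Hunk 6: at line 8 remove [rjgrs] add [kevyo,byr] -> 16 lines: dah xhl mqlxy kdl ltcbk zbxh kklv xykc kevyo byr ffdun rlq twlf vyri aybat kor
Hunk 7: at line 9 remove [byr] add [nyg] -> 16 lines: dah xhl mqlxy kdl ltcbk zbxh kklv xykc kevyo nyg ffdun rlq twlf vyri aybat kor

Answer: dah
xhl
mqlxy
kdl
ltcbk
zbxh
kklv
xykc
kevyo
nyg
ffdun
rlq
twlf
vyri
aybat
kor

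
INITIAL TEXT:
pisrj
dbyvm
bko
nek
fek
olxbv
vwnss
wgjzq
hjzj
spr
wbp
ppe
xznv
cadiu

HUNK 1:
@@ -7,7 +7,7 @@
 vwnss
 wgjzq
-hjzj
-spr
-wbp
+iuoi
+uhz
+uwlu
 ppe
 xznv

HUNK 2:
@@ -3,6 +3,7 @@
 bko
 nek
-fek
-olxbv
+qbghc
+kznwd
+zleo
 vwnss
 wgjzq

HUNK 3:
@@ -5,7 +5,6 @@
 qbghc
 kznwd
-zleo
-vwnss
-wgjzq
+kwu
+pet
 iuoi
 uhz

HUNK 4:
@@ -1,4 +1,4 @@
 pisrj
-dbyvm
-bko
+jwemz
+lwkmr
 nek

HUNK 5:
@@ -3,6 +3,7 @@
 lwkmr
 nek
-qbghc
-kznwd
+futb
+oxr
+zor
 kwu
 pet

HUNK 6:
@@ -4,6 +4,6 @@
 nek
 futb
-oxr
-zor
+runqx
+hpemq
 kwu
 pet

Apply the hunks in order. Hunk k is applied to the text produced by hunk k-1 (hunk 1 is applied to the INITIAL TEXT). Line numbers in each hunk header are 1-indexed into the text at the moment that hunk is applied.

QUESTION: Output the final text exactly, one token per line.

Hunk 1: at line 7 remove [hjzj,spr,wbp] add [iuoi,uhz,uwlu] -> 14 lines: pisrj dbyvm bko nek fek olxbv vwnss wgjzq iuoi uhz uwlu ppe xznv cadiu
Hunk 2: at line 3 remove [fek,olxbv] add [qbghc,kznwd,zleo] -> 15 lines: pisrj dbyvm bko nek qbghc kznwd zleo vwnss wgjzq iuoi uhz uwlu ppe xznv cadiu
Hunk 3: at line 5 remove [zleo,vwnss,wgjzq] add [kwu,pet] -> 14 lines: pisrj dbyvm bko nek qbghc kznwd kwu pet iuoi uhz uwlu ppe xznv cadiu
Hunk 4: at line 1 remove [dbyvm,bko] add [jwemz,lwkmr] -> 14 lines: pisrj jwemz lwkmr nek qbghc kznwd kwu pet iuoi uhz uwlu ppe xznv cadiu
Hunk 5: at line 3 remove [qbghc,kznwd] add [futb,oxr,zor] -> 15 lines: pisrj jwemz lwkmr nek futb oxr zor kwu pet iuoi uhz uwlu ppe xznv cadiu
Hunk 6: at line 4 remove [oxr,zor] add [runqx,hpemq] -> 15 lines: pisrj jwemz lwkmr nek futb runqx hpemq kwu pet iuoi uhz uwlu ppe xznv cadiu

Answer: pisrj
jwemz
lwkmr
nek
futb
runqx
hpemq
kwu
pet
iuoi
uhz
uwlu
ppe
xznv
cadiu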